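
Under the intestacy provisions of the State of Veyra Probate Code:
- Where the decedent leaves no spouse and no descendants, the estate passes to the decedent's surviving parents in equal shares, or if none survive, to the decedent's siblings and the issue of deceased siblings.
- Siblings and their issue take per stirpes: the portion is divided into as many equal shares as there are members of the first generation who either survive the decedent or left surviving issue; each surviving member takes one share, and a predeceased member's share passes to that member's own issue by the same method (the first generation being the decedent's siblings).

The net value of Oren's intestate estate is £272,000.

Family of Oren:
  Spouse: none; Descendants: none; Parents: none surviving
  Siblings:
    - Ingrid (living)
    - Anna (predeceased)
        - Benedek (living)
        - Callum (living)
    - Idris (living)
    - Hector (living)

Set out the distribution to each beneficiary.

Ingrid: £68,000; Benedek: £34,000; Callum: £34,000; Idris: £68,000; Hector: £68,000

The entire £272,000 passes to the siblings and their issue.
That amount (£272,000) is divided into 4 shares of £68,000: Ingrid, Idris, and Hector each take £68,000; Anna's £68,000 share passes to Anna's issue.
Anna's share (£68,000) is divided into 2 shares of £34,000: Benedek and Callum each take £34,000.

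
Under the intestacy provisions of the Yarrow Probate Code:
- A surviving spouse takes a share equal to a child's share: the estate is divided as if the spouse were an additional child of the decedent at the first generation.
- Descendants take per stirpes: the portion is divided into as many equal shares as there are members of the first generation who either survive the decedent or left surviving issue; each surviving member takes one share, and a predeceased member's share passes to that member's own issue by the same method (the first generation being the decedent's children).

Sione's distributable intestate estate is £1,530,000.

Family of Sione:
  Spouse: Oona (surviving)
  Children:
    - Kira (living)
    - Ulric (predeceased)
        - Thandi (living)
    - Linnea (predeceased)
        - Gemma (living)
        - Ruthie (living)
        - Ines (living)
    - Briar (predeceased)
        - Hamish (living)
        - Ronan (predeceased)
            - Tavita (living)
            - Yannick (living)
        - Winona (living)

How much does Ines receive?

Ines receives £102,000.

The spouse counts as an additional share at the children's level, so there are 5 primary shares of £306,000. Oona takes one such share (£306,000).
The children's combined portion (£1,224,000) is divided into 4 shares of £306,000: Kira takes £306,000; Ulric's £306,000 share passes to Ulric's issue; Linnea's £306,000 share passes to Linnea's issue; Briar's £306,000 share passes to Briar's issue.
Ulric's share (£306,000) passes entirely to Thandi.
Linnea's share (£306,000) is divided into 3 shares of £102,000: Gemma, Ruthie, and Ines each take £102,000.
Briar's share (£306,000) is divided into 3 shares of £102,000: Hamish and Winona each take £102,000; Ronan's £102,000 share passes to Ronan's issue.
Ronan's share (£102,000) is divided into 2 shares of £51,000: Tavita and Yannick each take £51,000.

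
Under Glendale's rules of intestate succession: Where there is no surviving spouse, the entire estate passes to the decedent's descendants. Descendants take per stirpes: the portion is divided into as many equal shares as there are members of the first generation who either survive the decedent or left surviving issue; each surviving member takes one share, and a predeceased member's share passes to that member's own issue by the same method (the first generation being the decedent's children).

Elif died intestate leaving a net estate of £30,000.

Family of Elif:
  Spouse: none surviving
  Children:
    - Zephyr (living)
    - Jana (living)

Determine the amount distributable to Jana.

The entire £30,000 passes to the descendants.
That amount (£30,000) is divided into 2 shares of £15,000: Zephyr and Jana each take £15,000.

Jana receives £15,000.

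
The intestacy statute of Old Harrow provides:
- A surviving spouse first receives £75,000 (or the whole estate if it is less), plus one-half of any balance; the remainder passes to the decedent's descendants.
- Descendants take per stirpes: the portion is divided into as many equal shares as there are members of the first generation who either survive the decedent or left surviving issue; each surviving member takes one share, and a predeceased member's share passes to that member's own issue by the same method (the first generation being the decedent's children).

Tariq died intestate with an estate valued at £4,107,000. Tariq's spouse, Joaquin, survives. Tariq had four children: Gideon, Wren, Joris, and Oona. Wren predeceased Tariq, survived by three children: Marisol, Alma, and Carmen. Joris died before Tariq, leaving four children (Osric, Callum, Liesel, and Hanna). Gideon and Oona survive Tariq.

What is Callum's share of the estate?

Callum receives £126,000.

Joaquin first takes £75,000, leaving a balance of £4,032,000. Joaquin then takes one-half of the balance (£2,016,000), for a total of £2,091,000. The remaining £2,016,000 passes to the descendants.
The descendants' portion (£2,016,000) is divided into 4 shares of £504,000: Gideon and Oona each take £504,000; Wren's £504,000 share passes to Wren's issue; Joris's £504,000 share passes to Joris's issue.
Wren's share (£504,000) is divided into 3 shares of £168,000: Marisol, Alma, and Carmen each take £168,000.
Joris's share (£504,000) is divided into 4 shares of £126,000: Osric, Callum, Liesel, and Hanna each take £126,000.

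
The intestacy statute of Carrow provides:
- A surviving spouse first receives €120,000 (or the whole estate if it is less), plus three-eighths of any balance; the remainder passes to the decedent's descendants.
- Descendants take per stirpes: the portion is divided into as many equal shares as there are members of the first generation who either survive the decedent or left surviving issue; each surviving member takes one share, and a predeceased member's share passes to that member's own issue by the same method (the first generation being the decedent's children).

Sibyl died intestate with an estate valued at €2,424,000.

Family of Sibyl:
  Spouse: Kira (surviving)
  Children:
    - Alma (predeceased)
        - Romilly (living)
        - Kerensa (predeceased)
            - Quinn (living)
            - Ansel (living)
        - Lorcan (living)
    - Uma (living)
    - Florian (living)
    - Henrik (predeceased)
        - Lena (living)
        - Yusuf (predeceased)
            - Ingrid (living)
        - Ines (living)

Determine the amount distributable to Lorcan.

Kira first takes €120,000, leaving a balance of €2,304,000. Kira then takes three-eighths of the balance (€864,000), for a total of €984,000. The remaining €1,440,000 passes to the descendants.
The descendants' portion (€1,440,000) is divided into 4 shares of €360,000: Uma and Florian each take €360,000; Alma's €360,000 share passes to Alma's issue; Henrik's €360,000 share passes to Henrik's issue.
Alma's share (€360,000) is divided into 3 shares of €120,000: Romilly and Lorcan each take €120,000; Kerensa's €120,000 share passes to Kerensa's issue.
Kerensa's share (€120,000) is divided into 2 shares of €60,000: Quinn and Ansel each take €60,000.
Henrik's share (€360,000) is divided into 3 shares of €120,000: Lena and Ines each take €120,000; Yusuf's €120,000 share passes to Yusuf's issue.
Yusuf's share (€120,000) passes entirely to Ingrid.

Lorcan receives €120,000.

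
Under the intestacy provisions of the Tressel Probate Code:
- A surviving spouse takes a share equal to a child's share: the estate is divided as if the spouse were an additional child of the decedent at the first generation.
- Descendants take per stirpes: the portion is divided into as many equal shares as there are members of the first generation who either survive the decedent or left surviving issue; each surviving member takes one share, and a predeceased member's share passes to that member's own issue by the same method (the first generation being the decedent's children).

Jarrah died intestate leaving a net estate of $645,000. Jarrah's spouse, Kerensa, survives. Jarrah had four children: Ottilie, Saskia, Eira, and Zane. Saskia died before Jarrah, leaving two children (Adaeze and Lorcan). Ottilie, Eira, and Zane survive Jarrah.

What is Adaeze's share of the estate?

The spouse counts as an additional share at the children's level, so there are 5 primary shares of $129,000. Kerensa takes one such share ($129,000).
The children's combined portion ($516,000) is divided into 4 shares of $129,000: Ottilie, Eira, and Zane each take $129,000; Saskia's $129,000 share passes to Saskia's issue.
Saskia's share ($129,000) is divided into 2 shares of $64,500: Adaeze and Lorcan each take $64,500.

Adaeze receives $64,500.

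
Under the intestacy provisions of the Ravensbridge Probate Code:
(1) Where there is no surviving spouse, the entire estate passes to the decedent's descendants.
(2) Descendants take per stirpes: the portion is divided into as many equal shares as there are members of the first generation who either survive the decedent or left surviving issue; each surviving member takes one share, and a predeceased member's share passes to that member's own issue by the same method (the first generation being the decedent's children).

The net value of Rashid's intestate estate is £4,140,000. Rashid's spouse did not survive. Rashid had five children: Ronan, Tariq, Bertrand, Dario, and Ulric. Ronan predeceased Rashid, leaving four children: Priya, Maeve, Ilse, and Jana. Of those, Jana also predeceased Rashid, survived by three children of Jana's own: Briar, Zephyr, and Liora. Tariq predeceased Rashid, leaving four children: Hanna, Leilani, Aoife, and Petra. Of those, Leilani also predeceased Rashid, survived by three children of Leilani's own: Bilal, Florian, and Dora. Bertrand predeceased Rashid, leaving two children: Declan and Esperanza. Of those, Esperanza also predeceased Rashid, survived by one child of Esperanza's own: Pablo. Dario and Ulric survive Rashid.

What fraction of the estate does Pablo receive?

The entire £4,140,000 passes to the descendants.
That amount (£4,140,000) is divided into 5 shares of £828,000: Dario and Ulric each take £828,000; Ronan's £828,000 share passes to Ronan's issue; Tariq's £828,000 share passes to Tariq's issue; Bertrand's £828,000 share passes to Bertrand's issue.
Ronan's share (£828,000) is divided into 4 shares of £207,000: Priya, Maeve, and Ilse each take £207,000; Jana's £207,000 share passes to Jana's issue.
Jana's share (£207,000) is divided into 3 shares of £69,000: Briar, Zephyr, and Liora each take £69,000.
Tariq's share (£828,000) is divided into 4 shares of £207,000: Hanna, Aoife, and Petra each take £207,000; Leilani's £207,000 share passes to Leilani's issue.
Leilani's share (£207,000) is divided into 3 shares of £69,000: Bilal, Florian, and Dora each take £69,000.
Bertrand's share (£828,000) is divided into 2 shares of £414,000: Declan takes £414,000; Esperanza's £414,000 share passes to Esperanza's issue.
Esperanza's share (£414,000) passes entirely to Pablo.

Pablo receives 1/10 of the estate.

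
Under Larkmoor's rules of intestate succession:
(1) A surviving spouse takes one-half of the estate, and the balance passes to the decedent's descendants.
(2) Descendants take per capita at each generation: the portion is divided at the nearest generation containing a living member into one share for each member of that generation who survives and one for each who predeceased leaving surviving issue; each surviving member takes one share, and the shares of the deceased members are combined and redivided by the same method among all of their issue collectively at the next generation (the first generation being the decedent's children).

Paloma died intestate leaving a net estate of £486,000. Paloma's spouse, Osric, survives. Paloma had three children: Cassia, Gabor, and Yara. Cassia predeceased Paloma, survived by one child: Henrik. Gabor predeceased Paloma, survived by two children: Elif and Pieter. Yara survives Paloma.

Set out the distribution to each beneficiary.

Osric takes one-half of £486,000 = £243,000. The remaining £243,000 passes to the descendants.
The descendants' portion (£243,000) is divided at the children's generation into 3 shares of £81,000. Yara takes £81,000. The 2 shares of the deceased (Cassia and Gabor) are combined into a pool of £162,000.
That pool (£162,000) is divided at the grandchildren's generation equally among Henrik, Elif, and Pieter: £54,000 each.

Osric: £243,000; Henrik: £54,000; Elif: £54,000; Pieter: £54,000; Yara: £81,000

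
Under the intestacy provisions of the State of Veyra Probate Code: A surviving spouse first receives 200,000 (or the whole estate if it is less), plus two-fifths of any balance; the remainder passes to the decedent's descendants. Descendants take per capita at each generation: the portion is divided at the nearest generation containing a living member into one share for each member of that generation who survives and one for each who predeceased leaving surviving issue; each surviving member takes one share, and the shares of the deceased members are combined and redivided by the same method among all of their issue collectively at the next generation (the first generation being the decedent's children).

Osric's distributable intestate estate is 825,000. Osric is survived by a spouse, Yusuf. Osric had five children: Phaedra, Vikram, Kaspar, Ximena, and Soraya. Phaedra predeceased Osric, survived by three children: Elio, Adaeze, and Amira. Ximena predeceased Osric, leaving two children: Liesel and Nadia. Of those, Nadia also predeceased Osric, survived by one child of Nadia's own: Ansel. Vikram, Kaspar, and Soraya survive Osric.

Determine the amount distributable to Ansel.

Yusuf first takes 200,000, leaving a balance of 625,000. Yusuf then takes two-fifths of the balance (250,000), for a total of 450,000. The remaining 375,000 passes to the descendants.
The descendants' portion (375,000) is divided at the children's generation into 5 shares of 75,000. Vikram, Kaspar, and Soraya each take 75,000. The 2 shares of the deceased (Phaedra and Ximena) are combined into a pool of 150,000.
That pool (150,000) is divided at the grandchildren's generation into 5 shares of 30,000. Elio, Adaeze, Amira, and Liesel each take 30,000. The remaining share for the deceased Nadia (30,000) is carried to the next generation.
That pool (30,000) passes entirely to Ansel, the sole taker at the great-grandchildren's generation.

Ansel receives 30,000.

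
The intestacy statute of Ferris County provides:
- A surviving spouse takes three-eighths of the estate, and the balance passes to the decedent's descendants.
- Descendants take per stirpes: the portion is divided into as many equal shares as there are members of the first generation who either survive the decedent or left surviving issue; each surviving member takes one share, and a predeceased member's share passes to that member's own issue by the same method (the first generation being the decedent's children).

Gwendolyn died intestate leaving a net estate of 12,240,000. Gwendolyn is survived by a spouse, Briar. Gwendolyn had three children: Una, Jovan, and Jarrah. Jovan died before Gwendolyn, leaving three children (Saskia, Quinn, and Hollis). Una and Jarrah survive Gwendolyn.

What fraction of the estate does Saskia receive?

Saskia receives 5/72 of the estate.

Briar takes three-eighths of 12,240,000 = 4,590,000. The remaining 7,650,000 passes to the descendants.
The descendants' portion (7,650,000) is divided into 3 shares of 2,550,000: Una and Jarrah each take 2,550,000; Jovan's 2,550,000 share passes to Jovan's issue.
Jovan's share (2,550,000) is divided into 3 shares of 850,000: Saskia, Quinn, and Hollis each take 850,000.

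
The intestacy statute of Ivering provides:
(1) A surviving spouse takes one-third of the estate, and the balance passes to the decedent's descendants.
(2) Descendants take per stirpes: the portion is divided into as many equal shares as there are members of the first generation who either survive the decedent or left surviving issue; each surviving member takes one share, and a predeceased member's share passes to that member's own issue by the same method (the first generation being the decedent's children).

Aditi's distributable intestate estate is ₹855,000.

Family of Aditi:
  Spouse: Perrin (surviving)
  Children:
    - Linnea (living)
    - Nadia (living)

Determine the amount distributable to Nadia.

Perrin takes one-third of ₹855,000 = ₹285,000. The remaining ₹570,000 passes to the descendants.
The descendants' portion (₹570,000) is divided into 2 shares of ₹285,000: Linnea and Nadia each take ₹285,000.

Nadia receives ₹285,000.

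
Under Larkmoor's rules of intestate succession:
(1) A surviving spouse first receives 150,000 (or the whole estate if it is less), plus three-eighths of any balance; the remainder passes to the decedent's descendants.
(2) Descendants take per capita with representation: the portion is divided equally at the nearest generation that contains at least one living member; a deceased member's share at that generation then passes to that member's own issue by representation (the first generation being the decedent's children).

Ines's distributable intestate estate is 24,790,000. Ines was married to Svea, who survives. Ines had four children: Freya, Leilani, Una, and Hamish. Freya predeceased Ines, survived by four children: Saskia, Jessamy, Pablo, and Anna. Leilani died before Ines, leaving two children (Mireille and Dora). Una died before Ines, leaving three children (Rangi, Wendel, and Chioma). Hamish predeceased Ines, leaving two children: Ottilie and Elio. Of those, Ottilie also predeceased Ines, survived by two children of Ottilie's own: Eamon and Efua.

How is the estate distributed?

Svea first takes 150,000, leaving a balance of 24,640,000. Svea then takes three-eighths of the balance (9,240,000), for a total of 9,390,000. The remaining 15,400,000 passes to the descendants.
No child survives, so the initial division is made at the grandchildren's generation.
The descendants' portion (15,400,000) is divided into 11 shares of 1,400,000: Saskia, Jessamy, Pablo, Anna, Mireille, Dora, Rangi, Wendel, Chioma, and Elio each take 1,400,000; Ottilie's 1,400,000 share passes to Ottilie's issue.
Ottilie's share (1,400,000) is divided into 2 shares of 700,000: Eamon and Efua each take 700,000.

Svea: 9,390,000; Saskia: 1,400,000; Jessamy: 1,400,000; Pablo: 1,400,000; Anna: 1,400,000; Mireille: 1,400,000; Dora: 1,400,000; Rangi: 1,400,000; Wendel: 1,400,000; Chioma: 1,400,000; Eamon: 700,000; Efua: 700,000; Elio: 1,400,000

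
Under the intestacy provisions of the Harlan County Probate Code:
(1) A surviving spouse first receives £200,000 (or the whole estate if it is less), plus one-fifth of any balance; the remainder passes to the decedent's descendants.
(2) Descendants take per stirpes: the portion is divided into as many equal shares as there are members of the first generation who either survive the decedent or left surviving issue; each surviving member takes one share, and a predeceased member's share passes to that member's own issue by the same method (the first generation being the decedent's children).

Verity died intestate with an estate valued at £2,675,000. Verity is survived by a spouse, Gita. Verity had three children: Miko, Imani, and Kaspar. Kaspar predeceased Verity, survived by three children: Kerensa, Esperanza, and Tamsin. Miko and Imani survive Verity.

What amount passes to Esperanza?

Esperanza receives £220,000.

Gita first takes £200,000, leaving a balance of £2,475,000. Gita then takes one-fifth of the balance (£495,000), for a total of £695,000. The remaining £1,980,000 passes to the descendants.
The descendants' portion (£1,980,000) is divided into 3 shares of £660,000: Miko and Imani each take £660,000; Kaspar's £660,000 share passes to Kaspar's issue.
Kaspar's share (£660,000) is divided into 3 shares of £220,000: Kerensa, Esperanza, and Tamsin each take £220,000.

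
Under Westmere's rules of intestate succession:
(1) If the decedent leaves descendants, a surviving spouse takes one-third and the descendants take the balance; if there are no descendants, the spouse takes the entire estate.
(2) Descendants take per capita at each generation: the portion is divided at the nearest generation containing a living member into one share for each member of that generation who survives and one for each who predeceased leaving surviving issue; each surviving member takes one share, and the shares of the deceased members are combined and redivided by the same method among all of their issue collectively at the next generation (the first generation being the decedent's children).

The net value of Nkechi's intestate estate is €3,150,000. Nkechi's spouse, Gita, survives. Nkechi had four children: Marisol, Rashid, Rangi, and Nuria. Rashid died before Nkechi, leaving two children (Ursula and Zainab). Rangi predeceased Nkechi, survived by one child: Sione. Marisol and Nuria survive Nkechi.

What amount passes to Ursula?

Ursula receives €350,000.

Gita takes one-third of €3,150,000 = €1,050,000. The remaining €2,100,000 passes to the descendants.
The descendants' portion (€2,100,000) is divided at the children's generation into 4 shares of €525,000. Marisol and Nuria each take €525,000. The 2 shares of the deceased (Rashid and Rangi) are combined into a pool of €1,050,000.
That pool (€1,050,000) is divided at the grandchildren's generation equally among Ursula, Zainab, and Sione: €350,000 each.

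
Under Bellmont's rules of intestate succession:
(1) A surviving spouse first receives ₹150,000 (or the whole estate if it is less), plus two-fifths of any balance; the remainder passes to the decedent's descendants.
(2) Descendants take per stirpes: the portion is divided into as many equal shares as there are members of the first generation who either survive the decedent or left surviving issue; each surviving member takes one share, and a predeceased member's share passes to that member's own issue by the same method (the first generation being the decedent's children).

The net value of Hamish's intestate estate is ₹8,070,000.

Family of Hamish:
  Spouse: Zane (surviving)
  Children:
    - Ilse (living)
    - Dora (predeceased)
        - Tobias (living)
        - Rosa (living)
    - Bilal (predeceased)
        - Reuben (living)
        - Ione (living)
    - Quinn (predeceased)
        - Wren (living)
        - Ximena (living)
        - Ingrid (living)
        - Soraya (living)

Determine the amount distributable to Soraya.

Soraya receives ₹297,000.

Zane first takes ₹150,000, leaving a balance of ₹7,920,000. Zane then takes two-fifths of the balance (₹3,168,000), for a total of ₹3,318,000. The remaining ₹4,752,000 passes to the descendants.
The descendants' portion (₹4,752,000) is divided into 4 shares of ₹1,188,000: Ilse takes ₹1,188,000; Dora's ₹1,188,000 share passes to Dora's issue; Bilal's ₹1,188,000 share passes to Bilal's issue; Quinn's ₹1,188,000 share passes to Quinn's issue.
Dora's share (₹1,188,000) is divided into 2 shares of ₹594,000: Tobias and Rosa each take ₹594,000.
Bilal's share (₹1,188,000) is divided into 2 shares of ₹594,000: Reuben and Ione each take ₹594,000.
Quinn's share (₹1,188,000) is divided into 4 shares of ₹297,000: Wren, Ximena, Ingrid, and Soraya each take ₹297,000.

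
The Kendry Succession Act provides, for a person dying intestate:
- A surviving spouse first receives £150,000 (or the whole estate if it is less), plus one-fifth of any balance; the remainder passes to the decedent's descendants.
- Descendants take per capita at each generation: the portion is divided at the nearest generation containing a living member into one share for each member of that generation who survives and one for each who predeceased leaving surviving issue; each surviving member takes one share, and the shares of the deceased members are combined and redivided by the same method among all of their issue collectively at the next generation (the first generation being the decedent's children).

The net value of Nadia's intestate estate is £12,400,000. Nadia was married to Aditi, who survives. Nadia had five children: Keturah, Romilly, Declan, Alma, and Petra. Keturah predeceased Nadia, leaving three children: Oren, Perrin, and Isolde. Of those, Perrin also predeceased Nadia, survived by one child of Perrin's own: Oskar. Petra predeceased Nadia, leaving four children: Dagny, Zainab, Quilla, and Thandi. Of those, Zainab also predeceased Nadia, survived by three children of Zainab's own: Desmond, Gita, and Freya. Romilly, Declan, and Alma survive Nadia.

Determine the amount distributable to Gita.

Gita receives £280,000.

Aditi first takes £150,000, leaving a balance of £12,250,000. Aditi then takes one-fifth of the balance (£2,450,000), for a total of £2,600,000. The remaining £9,800,000 passes to the descendants.
The descendants' portion (£9,800,000) is divided at the children's generation into 5 shares of £1,960,000. Romilly, Declan, and Alma each take £1,960,000. The 2 shares of the deceased (Keturah and Petra) are combined into a pool of £3,920,000.
That pool (£3,920,000) is divided at the grandchildren's generation into 7 shares of £560,000. Oren, Isolde, Dagny, Quilla, and Thandi each take £560,000. The 2 shares of the deceased (Perrin and Zainab) are combined into a pool of £1,120,000.
That pool (£1,120,000) is divided at the great-grandchildren's generation equally among Oskar, Desmond, Gita, and Freya: £280,000 each.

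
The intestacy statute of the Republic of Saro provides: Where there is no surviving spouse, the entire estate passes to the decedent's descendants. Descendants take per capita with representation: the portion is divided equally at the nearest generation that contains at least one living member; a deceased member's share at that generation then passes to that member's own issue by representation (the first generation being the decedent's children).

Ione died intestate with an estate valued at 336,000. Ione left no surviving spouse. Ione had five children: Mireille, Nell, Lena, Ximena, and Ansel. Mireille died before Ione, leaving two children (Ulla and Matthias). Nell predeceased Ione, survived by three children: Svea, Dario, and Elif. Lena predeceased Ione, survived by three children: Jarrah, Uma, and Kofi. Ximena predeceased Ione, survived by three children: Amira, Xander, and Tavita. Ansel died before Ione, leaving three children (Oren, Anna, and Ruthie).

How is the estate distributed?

The entire 336,000 passes to the descendants.
No child survives, so the initial division is made at the grandchildren's generation.
That amount (336,000) is divided into 14 shares of 24,000: Ulla, Matthias, Svea, Dario, Elif, Jarrah, Uma, Kofi, Amira, Xander, Tavita, Oren, Anna, and Ruthie each take 24,000.

Ulla: 24,000; Matthias: 24,000; Svea: 24,000; Dario: 24,000; Elif: 24,000; Jarrah: 24,000; Uma: 24,000; Kofi: 24,000; Amira: 24,000; Xander: 24,000; Tavita: 24,000; Oren: 24,000; Anna: 24,000; Ruthie: 24,000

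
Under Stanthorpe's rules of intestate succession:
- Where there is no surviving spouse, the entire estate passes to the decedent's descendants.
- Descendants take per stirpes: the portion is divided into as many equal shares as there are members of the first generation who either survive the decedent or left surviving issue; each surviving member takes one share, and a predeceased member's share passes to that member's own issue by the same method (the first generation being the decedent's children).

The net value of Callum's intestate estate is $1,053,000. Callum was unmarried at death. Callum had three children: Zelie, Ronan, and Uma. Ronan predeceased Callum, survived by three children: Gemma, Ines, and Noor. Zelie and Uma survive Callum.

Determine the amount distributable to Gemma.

Gemma receives $117,000.

The entire $1,053,000 passes to the descendants.
That amount ($1,053,000) is divided into 3 shares of $351,000: Zelie and Uma each take $351,000; Ronan's $351,000 share passes to Ronan's issue.
Ronan's share ($351,000) is divided into 3 shares of $117,000: Gemma, Ines, and Noor each take $117,000.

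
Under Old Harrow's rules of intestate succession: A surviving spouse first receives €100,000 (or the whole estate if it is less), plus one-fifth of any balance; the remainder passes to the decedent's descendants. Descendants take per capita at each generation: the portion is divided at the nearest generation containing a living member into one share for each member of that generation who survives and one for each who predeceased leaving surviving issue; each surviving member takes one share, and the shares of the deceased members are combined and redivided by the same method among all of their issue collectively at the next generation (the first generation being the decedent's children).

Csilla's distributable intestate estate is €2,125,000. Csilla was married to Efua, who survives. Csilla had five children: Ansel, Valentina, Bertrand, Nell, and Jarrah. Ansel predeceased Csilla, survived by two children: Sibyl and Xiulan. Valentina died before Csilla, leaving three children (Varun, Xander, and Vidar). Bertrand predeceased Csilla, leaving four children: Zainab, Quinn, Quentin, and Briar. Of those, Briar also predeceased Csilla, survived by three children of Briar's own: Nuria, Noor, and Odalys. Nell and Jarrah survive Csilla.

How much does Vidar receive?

Vidar receives €108,000.

Efua first takes €100,000, leaving a balance of €2,025,000. Efua then takes one-fifth of the balance (€405,000), for a total of €505,000. The remaining €1,620,000 passes to the descendants.
The descendants' portion (€1,620,000) is divided at the children's generation into 5 shares of €324,000. Nell and Jarrah each take €324,000. The 3 shares of the deceased (Ansel, Valentina, and Bertrand) are combined into a pool of €972,000.
That pool (€972,000) is divided at the grandchildren's generation into 9 shares of €108,000. Sibyl, Xiulan, Varun, Xander, Vidar, Zainab, Quinn, and Quentin each take €108,000. The remaining share for the deceased Briar (€108,000) is carried to the next generation.
That pool (€108,000) is divided at the great-grandchildren's generation equally among Nuria, Noor, and Odalys: €36,000 each.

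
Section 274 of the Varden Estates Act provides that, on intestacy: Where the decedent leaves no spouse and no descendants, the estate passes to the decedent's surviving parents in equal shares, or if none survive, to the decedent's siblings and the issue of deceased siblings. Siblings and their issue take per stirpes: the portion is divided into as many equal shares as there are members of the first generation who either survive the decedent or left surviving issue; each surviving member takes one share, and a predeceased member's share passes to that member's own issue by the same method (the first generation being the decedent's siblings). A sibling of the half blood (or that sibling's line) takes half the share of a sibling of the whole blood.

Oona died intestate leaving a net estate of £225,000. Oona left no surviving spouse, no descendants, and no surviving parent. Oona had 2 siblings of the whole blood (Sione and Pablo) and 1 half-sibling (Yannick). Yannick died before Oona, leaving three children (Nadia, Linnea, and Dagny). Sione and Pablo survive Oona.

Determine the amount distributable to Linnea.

Linnea receives £15,000.

The entire £225,000 passes to the siblings and their issue.
Counting each half-blood sibling's line as half a unit, there are 5/2 units in £225,000, so one unit is £90,000. Whole-blood lines (Sione and Pablo) take £90,000 each; half-blood lines (Yannick) take £45,000 each.
Yannick's share (£45,000) is divided into 3 shares of £15,000: Nadia, Linnea, and Dagny each take £15,000.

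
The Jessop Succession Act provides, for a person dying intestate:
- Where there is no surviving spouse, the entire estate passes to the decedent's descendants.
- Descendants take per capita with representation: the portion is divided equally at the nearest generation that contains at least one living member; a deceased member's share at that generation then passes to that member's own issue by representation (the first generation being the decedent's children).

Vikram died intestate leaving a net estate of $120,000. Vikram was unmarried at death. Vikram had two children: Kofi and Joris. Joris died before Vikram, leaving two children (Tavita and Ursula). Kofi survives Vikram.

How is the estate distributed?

The entire $120,000 passes to the descendants.
That amount ($120,000) is divided into 2 shares of $60,000: Kofi takes $60,000; Joris's $60,000 share passes to Joris's issue.
Joris's share ($60,000) is divided into 2 shares of $30,000: Tavita and Ursula each take $30,000.

Kofi: $60,000; Tavita: $30,000; Ursula: $30,000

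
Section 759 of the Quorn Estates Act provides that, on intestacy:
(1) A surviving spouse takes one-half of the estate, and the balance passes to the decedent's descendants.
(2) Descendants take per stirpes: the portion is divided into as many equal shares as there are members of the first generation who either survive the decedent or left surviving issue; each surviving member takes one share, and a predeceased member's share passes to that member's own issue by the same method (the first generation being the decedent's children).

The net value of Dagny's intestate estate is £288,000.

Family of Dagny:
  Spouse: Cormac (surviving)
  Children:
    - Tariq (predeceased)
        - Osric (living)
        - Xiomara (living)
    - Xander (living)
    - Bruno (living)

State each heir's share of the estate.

Cormac: £144,000; Osric: £24,000; Xiomara: £24,000; Xander: £48,000; Bruno: £48,000

Cormac takes one-half of £288,000 = £144,000. The remaining £144,000 passes to the descendants.
The descendants' portion (£144,000) is divided into 3 shares of £48,000: Xander and Bruno each take £48,000; Tariq's £48,000 share passes to Tariq's issue.
Tariq's share (£48,000) is divided into 2 shares of £24,000: Osric and Xiomara each take £24,000.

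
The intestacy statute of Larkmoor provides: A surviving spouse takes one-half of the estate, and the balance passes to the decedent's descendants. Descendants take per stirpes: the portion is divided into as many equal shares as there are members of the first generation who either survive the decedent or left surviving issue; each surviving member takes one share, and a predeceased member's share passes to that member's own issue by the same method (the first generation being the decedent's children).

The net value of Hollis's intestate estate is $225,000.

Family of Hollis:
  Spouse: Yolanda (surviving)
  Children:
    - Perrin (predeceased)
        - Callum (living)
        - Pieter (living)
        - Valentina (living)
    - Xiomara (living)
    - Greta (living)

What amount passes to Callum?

Callum receives $12,500.

Yolanda takes one-half of $225,000 = $112,500. The remaining $112,500 passes to the descendants.
The descendants' portion ($112,500) is divided into 3 shares of $37,500: Xiomara and Greta each take $37,500; Perrin's $37,500 share passes to Perrin's issue.
Perrin's share ($37,500) is divided into 3 shares of $12,500: Callum, Pieter, and Valentina each take $12,500.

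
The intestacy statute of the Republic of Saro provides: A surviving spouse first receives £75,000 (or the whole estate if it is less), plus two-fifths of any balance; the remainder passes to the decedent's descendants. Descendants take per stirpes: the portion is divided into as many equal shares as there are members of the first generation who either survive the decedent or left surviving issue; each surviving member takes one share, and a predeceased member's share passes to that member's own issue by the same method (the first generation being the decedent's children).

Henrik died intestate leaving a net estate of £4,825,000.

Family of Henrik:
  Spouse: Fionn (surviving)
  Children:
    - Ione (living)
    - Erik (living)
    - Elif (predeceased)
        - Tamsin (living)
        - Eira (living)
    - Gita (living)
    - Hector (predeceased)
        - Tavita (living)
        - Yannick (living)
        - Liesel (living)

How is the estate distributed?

Fionn first takes £75,000, leaving a balance of £4,750,000. Fionn then takes two-fifths of the balance (£1,900,000), for a total of £1,975,000. The remaining £2,850,000 passes to the descendants.
The descendants' portion (£2,850,000) is divided into 5 shares of £570,000: Ione, Erik, and Gita each take £570,000; Elif's £570,000 share passes to Elif's issue; Hector's £570,000 share passes to Hector's issue.
Elif's share (£570,000) is divided into 2 shares of £285,000: Tamsin and Eira each take £285,000.
Hector's share (£570,000) is divided into 3 shares of £190,000: Tavita, Yannick, and Liesel each take £190,000.

Fionn: £1,975,000; Ione: £570,000; Erik: £570,000; Tamsin: £285,000; Eira: £285,000; Gita: £570,000; Tavita: £190,000; Yannick: £190,000; Liesel: £190,000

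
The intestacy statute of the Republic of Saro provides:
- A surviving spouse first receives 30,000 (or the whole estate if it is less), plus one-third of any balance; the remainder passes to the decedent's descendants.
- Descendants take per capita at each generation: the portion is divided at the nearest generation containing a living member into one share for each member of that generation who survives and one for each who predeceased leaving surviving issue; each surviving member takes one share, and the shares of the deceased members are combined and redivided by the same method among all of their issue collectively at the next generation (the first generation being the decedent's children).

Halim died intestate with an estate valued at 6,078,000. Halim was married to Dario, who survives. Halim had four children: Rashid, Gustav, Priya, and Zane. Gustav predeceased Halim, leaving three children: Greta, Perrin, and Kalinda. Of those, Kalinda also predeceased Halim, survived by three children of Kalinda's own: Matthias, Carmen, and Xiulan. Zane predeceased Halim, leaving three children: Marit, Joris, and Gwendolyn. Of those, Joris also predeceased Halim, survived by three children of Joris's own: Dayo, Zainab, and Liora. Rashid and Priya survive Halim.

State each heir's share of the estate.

Dario first takes 30,000, leaving a balance of 6,048,000. Dario then takes one-third of the balance (2,016,000), for a total of 2,046,000. The remaining 4,032,000 passes to the descendants.
The descendants' portion (4,032,000) is divided at the children's generation into 4 shares of 1,008,000. Rashid and Priya each take 1,008,000. The 2 shares of the deceased (Gustav and Zane) are combined into a pool of 2,016,000.
That pool (2,016,000) is divided at the grandchildren's generation into 6 shares of 336,000. Greta, Perrin, Marit, and Gwendolyn each take 336,000. The 2 shares of the deceased (Kalinda and Joris) are combined into a pool of 672,000.
That pool (672,000) is divided at the great-grandchildren's generation equally among Matthias, Carmen, Xiulan, Dayo, Zainab, and Liora: 112,000 each.

Dario: 2,046,000; Rashid: 1,008,000; Greta: 336,000; Perrin: 336,000; Matthias: 112,000; Carmen: 112,000; Xiulan: 112,000; Priya: 1,008,000; Marit: 336,000; Dayo: 112,000; Zainab: 112,000; Liora: 112,000; Gwendolyn: 336,000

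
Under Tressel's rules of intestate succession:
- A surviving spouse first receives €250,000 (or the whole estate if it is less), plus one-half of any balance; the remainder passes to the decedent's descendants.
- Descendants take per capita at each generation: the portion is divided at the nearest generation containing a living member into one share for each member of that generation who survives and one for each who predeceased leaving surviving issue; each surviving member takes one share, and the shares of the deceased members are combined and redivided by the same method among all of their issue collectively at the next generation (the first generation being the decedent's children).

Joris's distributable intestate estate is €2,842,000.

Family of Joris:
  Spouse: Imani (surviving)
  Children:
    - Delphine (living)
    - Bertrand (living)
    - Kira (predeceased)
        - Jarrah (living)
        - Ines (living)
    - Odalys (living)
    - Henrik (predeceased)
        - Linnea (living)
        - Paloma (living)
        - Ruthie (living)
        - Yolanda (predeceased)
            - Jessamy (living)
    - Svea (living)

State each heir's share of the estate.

Imani: €1,546,000; Delphine: €216,000; Bertrand: €216,000; Jarrah: €72,000; Ines: €72,000; Odalys: €216,000; Linnea: €72,000; Paloma: €72,000; Ruthie: €72,000; Jessamy: €72,000; Svea: €216,000

Imani first takes €250,000, leaving a balance of €2,592,000. Imani then takes one-half of the balance (€1,296,000), for a total of €1,546,000. The remaining €1,296,000 passes to the descendants.
The descendants' portion (€1,296,000) is divided at the children's generation into 6 shares of €216,000. Delphine, Bertrand, Odalys, and Svea each take €216,000. The 2 shares of the deceased (Kira and Henrik) are combined into a pool of €432,000.
That pool (€432,000) is divided at the grandchildren's generation into 6 shares of €72,000. Jarrah, Ines, Linnea, Paloma, and Ruthie each take €72,000. The remaining share for the deceased Yolanda (€72,000) is carried to the next generation.
That pool (€72,000) passes entirely to Jessamy, the sole taker at the great-grandchildren's generation.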